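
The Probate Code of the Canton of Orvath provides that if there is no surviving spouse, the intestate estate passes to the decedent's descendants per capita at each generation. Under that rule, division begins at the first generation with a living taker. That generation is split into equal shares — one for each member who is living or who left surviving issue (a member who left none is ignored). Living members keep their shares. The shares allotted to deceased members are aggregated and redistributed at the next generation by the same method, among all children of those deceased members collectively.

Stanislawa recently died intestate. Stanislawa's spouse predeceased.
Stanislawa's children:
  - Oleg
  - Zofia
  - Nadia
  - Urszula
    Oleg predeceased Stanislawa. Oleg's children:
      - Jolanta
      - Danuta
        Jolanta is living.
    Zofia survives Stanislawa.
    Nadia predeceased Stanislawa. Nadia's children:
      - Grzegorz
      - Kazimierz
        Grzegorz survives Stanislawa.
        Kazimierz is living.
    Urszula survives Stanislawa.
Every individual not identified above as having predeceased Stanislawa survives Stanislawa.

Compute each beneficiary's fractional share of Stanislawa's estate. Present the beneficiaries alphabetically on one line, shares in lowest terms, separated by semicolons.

There is no surviving spouse, so the entire estate passes to Stanislawa's descendants per capita at each generation.
At generation 1 (Oleg, Zofia, Nadia, Urszula) there are 4 shares of (1)/4 = 1/4 each.
Living: Zofia and Urszula — each takes 1/4.
Deceased: Oleg and Nadia. Their combined 1/2 is pooled and carried to generation 2.
At generation 2 (Jolanta, Danuta, Grzegorz, Kazimierz) there are 4 shares of (1/2)/4 = 1/8 each.
Living: Jolanta, Danuta, Grzegorz, and Kazimierz — each takes 1/8.

Danuta 1/8; Grzegorz 1/8; Jolanta 1/8; Kazimierz 1/8; Urszula 1/4; Zofia 1/4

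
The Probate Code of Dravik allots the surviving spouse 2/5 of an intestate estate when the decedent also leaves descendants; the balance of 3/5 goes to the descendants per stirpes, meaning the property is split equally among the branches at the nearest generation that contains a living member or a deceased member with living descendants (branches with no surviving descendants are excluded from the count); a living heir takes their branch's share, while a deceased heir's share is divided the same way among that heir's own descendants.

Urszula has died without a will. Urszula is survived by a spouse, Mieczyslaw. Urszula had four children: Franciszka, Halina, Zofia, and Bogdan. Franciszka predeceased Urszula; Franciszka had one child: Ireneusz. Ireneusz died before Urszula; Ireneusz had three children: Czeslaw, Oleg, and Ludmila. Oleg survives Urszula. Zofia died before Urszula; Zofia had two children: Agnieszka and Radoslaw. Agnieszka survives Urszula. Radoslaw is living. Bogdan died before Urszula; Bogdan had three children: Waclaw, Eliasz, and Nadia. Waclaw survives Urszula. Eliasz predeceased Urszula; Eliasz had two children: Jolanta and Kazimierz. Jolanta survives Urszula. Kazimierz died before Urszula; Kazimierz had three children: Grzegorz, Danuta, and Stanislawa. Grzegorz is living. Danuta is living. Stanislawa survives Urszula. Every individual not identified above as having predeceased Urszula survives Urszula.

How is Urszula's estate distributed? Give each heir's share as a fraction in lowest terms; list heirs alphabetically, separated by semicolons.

Mieczyslaw, as surviving spouse, takes 2/5.
The remaining 3/5 passes to Urszula's descendants per stirpes.
The 3/5 is divided into 4 equal shares of 3/20 among Franciszka, Halina, Zofia, Bogdan.
Franciszka predeceased; the 3/20 allotted to Franciszka's branch passes to Franciszka's issue by representation.
Ireneusz's line is the sole branch at this level, so the full 3/20 passes to Ireneusz's issue by representation.
The 3/20 is divided into 3 equal shares of 1/20 among Czeslaw, Oleg, Ludmila.
Czeslaw is living and takes 1/20.
Oleg is living and takes 1/20.
Ludmila is living and takes 1/20.
Halina is living and takes 3/20.
Zofia predeceased; the 3/20 allotted to Zofia's branch passes to Zofia's issue by representation.
The 3/20 is divided into 2 equal shares of 3/40 among Agnieszka, Radoslaw.
Agnieszka is living and takes 3/40.
Radoslaw is living and takes 3/40.
Bogdan predeceased; the 3/20 allotted to Bogdan's branch passes to Bogdan's issue by representation.
The 3/20 is divided into 3 equal shares of 1/20 among Waclaw, Eliasz, Nadia.
Waclaw is living and takes 1/20.
Eliasz predeceased; the 1/20 allotted to Eliasz's branch passes to Eliasz's issue by representation.
The 1/20 is divided into 2 equal shares of 1/40 among Jolanta, Kazimierz.
Jolanta is living and takes 1/40.
Kazimierz predeceased; the 1/40 allotted to Kazimierz's branch passes to Kazimierz's issue by representation.
The 1/40 is divided into 3 equal shares of 1/120 among Grzegorz, Danuta, Stanislawa.
Grzegorz is living and takes 1/120.
Danuta is living and takes 1/120.
Stanislawa is living and takes 1/120.
Nadia is living and takes 1/20.

Agnieszka 3/40; Czeslaw 1/20; Danuta 1/120; Grzegorz 1/120; Halina 3/20; Jolanta 1/40; Ludmila 1/20; Mieczyslaw 2/5; Nadia 1/20; Oleg 1/20; Radoslaw 3/40; Stanislawa 1/120; Waclaw 1/20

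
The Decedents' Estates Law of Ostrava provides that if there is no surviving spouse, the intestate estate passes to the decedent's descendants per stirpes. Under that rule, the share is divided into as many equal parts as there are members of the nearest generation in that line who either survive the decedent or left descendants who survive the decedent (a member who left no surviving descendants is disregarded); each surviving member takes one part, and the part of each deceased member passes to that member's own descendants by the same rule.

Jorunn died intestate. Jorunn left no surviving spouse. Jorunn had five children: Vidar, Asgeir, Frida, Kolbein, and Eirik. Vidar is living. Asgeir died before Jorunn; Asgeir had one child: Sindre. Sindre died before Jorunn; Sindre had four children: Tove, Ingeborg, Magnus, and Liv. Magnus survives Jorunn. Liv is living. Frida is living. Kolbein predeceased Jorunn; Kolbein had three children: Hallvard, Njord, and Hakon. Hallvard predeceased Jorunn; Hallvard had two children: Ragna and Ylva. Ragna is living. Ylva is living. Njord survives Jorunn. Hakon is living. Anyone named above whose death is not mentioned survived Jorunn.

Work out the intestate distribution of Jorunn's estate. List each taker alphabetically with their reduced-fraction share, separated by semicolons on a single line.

Eirik 1/5; Frida 1/5; Hakon 1/15; Ingeborg 1/20; Liv 1/20; Magnus 1/20; Njord 1/15; Ragna 1/30; Tove 1/20; Vidar 1/5; Ylva 1/30

There is no surviving spouse, so the entire estate passes to Jorunn's descendants per stirpes.
The estate is divided into 5 equal shares of 1/5 among Vidar, Asgeir, Frida, Kolbein, Eirik.
Vidar is living and takes 1/5.
Asgeir predeceased; the 1/5 allotted to Asgeir's branch passes to Asgeir's issue by representation.
Sindre's line is the sole branch at this level, so the full 1/5 passes to Sindre's issue by representation.
The 1/5 is divided into 4 equal shares of 1/20 among Tove, Ingeborg, Magnus, Liv.
Tove is living and takes 1/20.
Ingeborg is living and takes 1/20.
Magnus is living and takes 1/20.
Liv is living and takes 1/20.
Frida is living and takes 1/5.
Kolbein predeceased; the 1/5 allotted to Kolbein's branch passes to Kolbein's issue by representation.
The 1/5 is divided into 3 equal shares of 1/15 among Hallvard, Njord, Hakon.
Hallvard predeceased; the 1/15 allotted to Hallvard's branch passes to Hallvard's issue by representation.
The 1/15 is divided into 2 equal shares of 1/30 among Ragna, Ylva.
Ragna is living and takes 1/30.
Ylva is living and takes 1/30.
Njord is living and takes 1/15.
Hakon is living and takes 1/15.
Eirik is living and takes 1/5.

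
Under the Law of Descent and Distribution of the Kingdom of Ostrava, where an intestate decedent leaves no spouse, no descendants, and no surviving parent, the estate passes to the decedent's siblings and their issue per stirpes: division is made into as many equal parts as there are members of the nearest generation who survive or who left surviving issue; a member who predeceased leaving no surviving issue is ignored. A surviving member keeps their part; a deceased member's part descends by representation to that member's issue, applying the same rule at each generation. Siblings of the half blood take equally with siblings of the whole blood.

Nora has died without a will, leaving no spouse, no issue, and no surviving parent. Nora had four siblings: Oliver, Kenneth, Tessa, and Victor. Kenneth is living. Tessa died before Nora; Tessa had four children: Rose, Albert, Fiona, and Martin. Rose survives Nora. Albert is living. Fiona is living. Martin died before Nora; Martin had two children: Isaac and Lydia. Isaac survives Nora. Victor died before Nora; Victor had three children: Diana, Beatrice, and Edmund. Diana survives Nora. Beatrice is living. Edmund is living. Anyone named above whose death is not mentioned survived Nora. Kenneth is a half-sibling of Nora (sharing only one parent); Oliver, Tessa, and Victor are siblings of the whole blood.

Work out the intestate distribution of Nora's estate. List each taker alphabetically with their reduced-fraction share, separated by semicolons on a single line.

Albert 1/16; Beatrice 1/12; Diana 1/12; Edmund 1/12; Fiona 1/16; Isaac 1/32; Kenneth 1/4; Lydia 1/32; Oliver 1/4; Rose 1/16

No spouse, descendants, or parent survives, so the estate passes to Nora's siblings per stirpes.
Half-blood and whole-blood siblings take equally under the stated rule.
The estate is divided into 4 equal shares of 1/4 among Oliver, Kenneth, Tessa, Victor.
Oliver is living and takes 1/4.
Kenneth is living and takes 1/4.
Tessa predeceased; the 1/4 allotted to Tessa's branch passes to Tessa's issue by representation.
The 1/4 is divided into 4 equal shares of 1/16 among Rose, Albert, Fiona, Martin.
Rose is living and takes 1/16.
Albert is living and takes 1/16.
Fiona is living and takes 1/16.
Martin predeceased; the 1/16 allotted to Martin's branch passes to Martin's issue by representation.
The 1/16 is divided into 2 equal shares of 1/32 among Isaac, Lydia.
Isaac is living and takes 1/32.
Lydia is living and takes 1/32.
Victor predeceased; the 1/4 allotted to Victor's branch passes to Victor's issue by representation.
The 1/4 is divided into 3 equal shares of 1/12 among Diana, Beatrice, Edmund.
Diana is living and takes 1/12.
Beatrice is living and takes 1/12.
Edmund is living and takes 1/12.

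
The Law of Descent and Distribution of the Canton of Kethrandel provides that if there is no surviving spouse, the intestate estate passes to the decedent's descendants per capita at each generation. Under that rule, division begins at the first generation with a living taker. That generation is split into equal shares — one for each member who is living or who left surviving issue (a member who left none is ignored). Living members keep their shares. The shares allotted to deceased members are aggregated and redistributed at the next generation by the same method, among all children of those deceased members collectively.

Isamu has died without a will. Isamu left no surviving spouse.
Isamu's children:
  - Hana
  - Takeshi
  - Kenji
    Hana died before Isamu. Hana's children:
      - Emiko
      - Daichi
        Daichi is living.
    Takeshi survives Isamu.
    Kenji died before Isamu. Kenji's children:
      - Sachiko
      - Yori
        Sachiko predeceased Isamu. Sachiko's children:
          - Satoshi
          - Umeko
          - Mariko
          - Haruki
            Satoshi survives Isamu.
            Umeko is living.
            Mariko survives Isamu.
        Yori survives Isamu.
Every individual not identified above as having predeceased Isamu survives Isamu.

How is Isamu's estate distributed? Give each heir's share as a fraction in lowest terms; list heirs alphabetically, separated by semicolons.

Daichi 1/6; Emiko 1/6; Haruki 1/24; Mariko 1/24; Satoshi 1/24; Takeshi 1/3; Umeko 1/24; Yori 1/6

There is no surviving spouse, so the entire estate passes to Isamu's descendants per capita at each generation.
At generation 1 (Hana, Takeshi, Kenji) there are 3 shares of (1)/3 = 1/3 each.
Living: Takeshi — each takes 1/3.
Deceased: Hana and Kenji. Their combined 2/3 is pooled and carried to generation 2.
At generation 2 (Emiko, Daichi, Sachiko, Yori) there are 4 shares of (2/3)/4 = 1/6 each.
Living: Emiko, Daichi, and Yori — each takes 1/6.
Deceased: Sachiko. That 1/6 share is carried to generation 3.
At generation 3 (Satoshi, Umeko, Mariko, Haruki) there are 4 shares of (1/6)/4 = 1/24 each.
Living: Satoshi, Umeko, Mariko, and Haruki — each takes 1/24.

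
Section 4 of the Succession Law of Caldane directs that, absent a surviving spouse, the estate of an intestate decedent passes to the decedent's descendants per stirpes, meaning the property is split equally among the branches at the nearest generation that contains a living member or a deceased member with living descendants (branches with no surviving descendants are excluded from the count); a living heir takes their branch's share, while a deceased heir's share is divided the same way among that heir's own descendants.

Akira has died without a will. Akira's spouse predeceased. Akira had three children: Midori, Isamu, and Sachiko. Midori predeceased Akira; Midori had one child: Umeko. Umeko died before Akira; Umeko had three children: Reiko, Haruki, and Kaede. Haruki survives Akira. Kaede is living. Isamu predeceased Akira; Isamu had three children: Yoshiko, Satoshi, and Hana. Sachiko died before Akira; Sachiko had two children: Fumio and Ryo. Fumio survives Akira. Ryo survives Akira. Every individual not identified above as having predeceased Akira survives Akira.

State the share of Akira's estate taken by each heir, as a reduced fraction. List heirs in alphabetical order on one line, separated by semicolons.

There is no surviving spouse, so the entire estate passes to Akira's descendants per stirpes.
The estate is divided into 3 equal shares of 1/3 among Midori, Isamu, Sachiko.
Midori predeceased; the 1/3 allotted to Midori's branch passes to Midori's issue by representation.
Umeko's line is the sole branch at this level, so the full 1/3 passes to Umeko's issue by representation.
The 1/3 is divided into 3 equal shares of 1/9 among Reiko, Haruki, Kaede.
Reiko is living and takes 1/9.
Haruki is living and takes 1/9.
Kaede is living and takes 1/9.
Isamu predeceased; the 1/3 allotted to Isamu's branch passes to Isamu's issue by representation.
The 1/3 is divided into 3 equal shares of 1/9 among Yoshiko, Satoshi, Hana.
Yoshiko is living and takes 1/9.
Satoshi is living and takes 1/9.
Hana is living and takes 1/9.
Sachiko predeceased; the 1/3 allotted to Sachiko's branch passes to Sachiko's issue by representation.
The 1/3 is divided into 2 equal shares of 1/6 among Fumio, Ryo.
Fumio is living and takes 1/6.
Ryo is living and takes 1/6.

Fumio 1/6; Hana 1/9; Haruki 1/9; Kaede 1/9; Reiko 1/9; Ryo 1/6; Satoshi 1/9; Yoshiko 1/9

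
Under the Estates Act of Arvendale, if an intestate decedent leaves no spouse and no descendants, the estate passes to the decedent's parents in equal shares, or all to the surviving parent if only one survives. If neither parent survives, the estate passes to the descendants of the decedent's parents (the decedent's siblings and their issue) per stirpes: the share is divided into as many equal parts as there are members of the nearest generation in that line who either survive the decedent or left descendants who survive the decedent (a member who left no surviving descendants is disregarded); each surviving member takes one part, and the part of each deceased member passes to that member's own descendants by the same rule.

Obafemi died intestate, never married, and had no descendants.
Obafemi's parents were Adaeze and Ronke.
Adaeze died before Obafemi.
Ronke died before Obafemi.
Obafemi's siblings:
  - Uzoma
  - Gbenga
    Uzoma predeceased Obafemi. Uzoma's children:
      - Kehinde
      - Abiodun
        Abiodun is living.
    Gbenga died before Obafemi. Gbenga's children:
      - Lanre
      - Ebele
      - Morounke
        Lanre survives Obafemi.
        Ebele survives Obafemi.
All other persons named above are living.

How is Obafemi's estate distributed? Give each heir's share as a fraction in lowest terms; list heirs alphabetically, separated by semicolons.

Abiodun 1/4; Ebele 1/6; Kehinde 1/4; Lanre 1/6; Morounke 1/6

Neither parent survives and there are no descendants, so the estate passes to Obafemi's siblings and their issue per stirpes.
The estate is divided into 2 equal shares of 1/2 among Uzoma, Gbenga.
Uzoma predeceased; the 1/2 allotted to Uzoma's branch passes to Uzoma's issue by representation.
The 1/2 is divided into 2 equal shares of 1/4 among Kehinde, Abiodun.
Kehinde is living and takes 1/4.
Abiodun is living and takes 1/4.
Gbenga predeceased; the 1/2 allotted to Gbenga's branch passes to Gbenga's issue by representation.
The 1/2 is divided into 3 equal shares of 1/6 among Lanre, Ebele, Morounke.
Lanre is living and takes 1/6.
Ebele is living and takes 1/6.
Morounke is living and takes 1/6.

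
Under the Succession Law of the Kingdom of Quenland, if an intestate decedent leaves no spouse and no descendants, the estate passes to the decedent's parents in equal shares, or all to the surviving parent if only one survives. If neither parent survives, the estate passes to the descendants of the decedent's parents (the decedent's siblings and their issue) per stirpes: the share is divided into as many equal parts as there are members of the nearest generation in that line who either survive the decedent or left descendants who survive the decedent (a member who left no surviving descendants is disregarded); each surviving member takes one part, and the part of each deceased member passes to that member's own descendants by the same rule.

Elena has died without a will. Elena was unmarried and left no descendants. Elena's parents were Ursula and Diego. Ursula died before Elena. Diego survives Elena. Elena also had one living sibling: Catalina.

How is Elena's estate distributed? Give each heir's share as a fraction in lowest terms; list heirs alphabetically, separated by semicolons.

Diego 1

Only one parent, Diego, survives, so Diego takes the entire estate. The siblings take nothing because a surviving parent has priority.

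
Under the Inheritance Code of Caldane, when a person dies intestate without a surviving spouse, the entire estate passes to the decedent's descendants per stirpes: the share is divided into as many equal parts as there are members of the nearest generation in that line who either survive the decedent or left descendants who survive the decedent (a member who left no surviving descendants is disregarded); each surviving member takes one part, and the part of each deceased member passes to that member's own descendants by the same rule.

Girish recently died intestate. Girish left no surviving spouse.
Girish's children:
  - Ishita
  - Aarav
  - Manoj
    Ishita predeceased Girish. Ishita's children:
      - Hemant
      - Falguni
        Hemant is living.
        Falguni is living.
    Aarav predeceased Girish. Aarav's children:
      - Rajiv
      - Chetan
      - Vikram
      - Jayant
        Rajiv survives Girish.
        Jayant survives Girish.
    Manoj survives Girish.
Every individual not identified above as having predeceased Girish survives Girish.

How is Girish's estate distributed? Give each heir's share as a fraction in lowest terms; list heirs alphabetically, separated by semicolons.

There is no surviving spouse, so the entire estate passes to Girish's descendants per stirpes.
The estate is divided into 3 equal shares of 1/3 among Ishita, Aarav, Manoj.
Ishita predeceased; the 1/3 allotted to Ishita's branch passes to Ishita's issue by representation.
The 1/3 is divided into 2 equal shares of 1/6 among Hemant, Falguni.
Hemant is living and takes 1/6.
Falguni is living and takes 1/6.
Aarav predeceased; the 1/3 allotted to Aarav's branch passes to Aarav's issue by representation.
The 1/3 is divided into 4 equal shares of 1/12 among Rajiv, Chetan, Vikram, Jayant.
Rajiv is living and takes 1/12.
Chetan is living and takes 1/12.
Vikram is living and takes 1/12.
Jayant is living and takes 1/12.
Manoj is living and takes 1/3.

Chetan 1/12; Falguni 1/6; Hemant 1/6; Jayant 1/12; Manoj 1/3; Rajiv 1/12; Vikram 1/12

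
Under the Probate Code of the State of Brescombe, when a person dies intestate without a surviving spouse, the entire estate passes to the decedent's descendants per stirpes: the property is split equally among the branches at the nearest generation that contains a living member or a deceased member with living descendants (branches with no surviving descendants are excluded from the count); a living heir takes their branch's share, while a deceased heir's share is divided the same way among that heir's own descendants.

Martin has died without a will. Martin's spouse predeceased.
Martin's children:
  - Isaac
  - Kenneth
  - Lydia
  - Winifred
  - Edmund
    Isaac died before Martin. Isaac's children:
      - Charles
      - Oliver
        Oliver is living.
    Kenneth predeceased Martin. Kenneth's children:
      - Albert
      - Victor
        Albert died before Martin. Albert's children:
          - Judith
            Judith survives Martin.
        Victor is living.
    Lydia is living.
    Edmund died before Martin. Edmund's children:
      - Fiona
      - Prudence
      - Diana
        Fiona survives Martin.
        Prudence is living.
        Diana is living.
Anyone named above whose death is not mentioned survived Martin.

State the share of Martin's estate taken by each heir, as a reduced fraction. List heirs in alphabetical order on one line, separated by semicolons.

There is no surviving spouse, so the entire estate passes to Martin's descendants per stirpes.
The estate is divided into 5 equal shares of 1/5 among Isaac, Kenneth, Lydia, Winifred, Edmund.
Isaac predeceased; the 1/5 allotted to Isaac's branch passes to Isaac's issue by representation.
The 1/5 is divided into 2 equal shares of 1/10 among Charles, Oliver.
Charles is living and takes 1/10.
Oliver is living and takes 1/10.
Kenneth predeceased; the 1/5 allotted to Kenneth's branch passes to Kenneth's issue by representation.
The 1/5 is divided into 2 equal shares of 1/10 among Albert, Victor.
Albert predeceased; the 1/10 allotted to Albert's branch passes to Albert's issue by representation.
Judith is the sole taker at this level and receives the full 1/10.
Victor is living and takes 1/10.
Lydia is living and takes 1/5.
Winifred is living and takes 1/5.
Edmund predeceased; the 1/5 allotted to Edmund's branch passes to Edmund's issue by representation.
The 1/5 is divided into 3 equal shares of 1/15 among Fiona, Prudence, Diana.
Fiona is living and takes 1/15.
Prudence is living and takes 1/15.
Diana is living and takes 1/15.

Charles 1/10; Diana 1/15; Fiona 1/15; Judith 1/10; Lydia 1/5; Oliver 1/10; Prudence 1/15; Victor 1/10; Winifred 1/5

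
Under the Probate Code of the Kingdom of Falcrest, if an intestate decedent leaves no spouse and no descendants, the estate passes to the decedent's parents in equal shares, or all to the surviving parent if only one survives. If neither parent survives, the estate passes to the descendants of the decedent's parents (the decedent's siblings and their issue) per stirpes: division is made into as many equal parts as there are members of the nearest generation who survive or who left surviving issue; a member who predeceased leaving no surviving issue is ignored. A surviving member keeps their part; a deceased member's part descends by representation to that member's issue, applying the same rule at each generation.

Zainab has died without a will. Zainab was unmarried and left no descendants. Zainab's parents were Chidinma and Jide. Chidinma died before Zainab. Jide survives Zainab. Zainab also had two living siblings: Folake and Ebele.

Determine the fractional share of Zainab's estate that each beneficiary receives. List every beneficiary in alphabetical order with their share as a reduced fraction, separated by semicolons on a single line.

Jide 1

Only one parent, Jide, survives, so Jide takes the entire estate. The siblings take nothing because a surviving parent has priority.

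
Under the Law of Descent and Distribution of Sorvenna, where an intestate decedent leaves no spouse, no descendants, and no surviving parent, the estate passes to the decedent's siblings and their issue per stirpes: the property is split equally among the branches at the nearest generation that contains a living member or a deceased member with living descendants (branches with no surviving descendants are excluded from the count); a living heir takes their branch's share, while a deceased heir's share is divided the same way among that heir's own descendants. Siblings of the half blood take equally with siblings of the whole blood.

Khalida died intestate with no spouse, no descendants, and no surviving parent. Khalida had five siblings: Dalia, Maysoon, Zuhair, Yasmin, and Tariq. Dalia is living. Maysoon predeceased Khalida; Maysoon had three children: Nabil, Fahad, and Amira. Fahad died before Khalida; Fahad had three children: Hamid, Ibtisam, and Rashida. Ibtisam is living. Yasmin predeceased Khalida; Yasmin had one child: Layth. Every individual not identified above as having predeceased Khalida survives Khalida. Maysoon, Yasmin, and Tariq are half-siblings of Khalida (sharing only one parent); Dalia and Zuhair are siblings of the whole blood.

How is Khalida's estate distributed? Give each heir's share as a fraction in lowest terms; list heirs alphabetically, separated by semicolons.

Amira 1/15; Dalia 1/5; Hamid 1/45; Ibtisam 1/45; Layth 1/5; Nabil 1/15; Rashida 1/45; Tariq 1/5; Zuhair 1/5

No spouse, descendants, or parent survives, so the estate passes to Khalida's siblings per stirpes.
Half-blood and whole-blood siblings take equally under the stated rule.
The estate is divided into 5 equal shares of 1/5 among Dalia, Maysoon, Zuhair, Yasmin, Tariq.
Dalia is living and takes 1/5.
Maysoon predeceased; the 1/5 allotted to Maysoon's branch passes to Maysoon's issue by representation.
The 1/5 is divided into 3 equal shares of 1/15 among Nabil, Fahad, Amira.
Nabil is living and takes 1/15.
Fahad predeceased; the 1/15 allotted to Fahad's branch passes to Fahad's issue by representation.
The 1/15 is divided into 3 equal shares of 1/45 among Hamid, Ibtisam, Rashida.
Hamid is living and takes 1/45.
Ibtisam is living and takes 1/45.
Rashida is living and takes 1/45.
Amira is living and takes 1/15.
Zuhair is living and takes 1/5.
Yasmin predeceased; the 1/5 allotted to Yasmin's branch passes to Yasmin's issue by representation.
Layth is the sole taker at this level and receives the full 1/5.
Tariq is living and takes 1/5.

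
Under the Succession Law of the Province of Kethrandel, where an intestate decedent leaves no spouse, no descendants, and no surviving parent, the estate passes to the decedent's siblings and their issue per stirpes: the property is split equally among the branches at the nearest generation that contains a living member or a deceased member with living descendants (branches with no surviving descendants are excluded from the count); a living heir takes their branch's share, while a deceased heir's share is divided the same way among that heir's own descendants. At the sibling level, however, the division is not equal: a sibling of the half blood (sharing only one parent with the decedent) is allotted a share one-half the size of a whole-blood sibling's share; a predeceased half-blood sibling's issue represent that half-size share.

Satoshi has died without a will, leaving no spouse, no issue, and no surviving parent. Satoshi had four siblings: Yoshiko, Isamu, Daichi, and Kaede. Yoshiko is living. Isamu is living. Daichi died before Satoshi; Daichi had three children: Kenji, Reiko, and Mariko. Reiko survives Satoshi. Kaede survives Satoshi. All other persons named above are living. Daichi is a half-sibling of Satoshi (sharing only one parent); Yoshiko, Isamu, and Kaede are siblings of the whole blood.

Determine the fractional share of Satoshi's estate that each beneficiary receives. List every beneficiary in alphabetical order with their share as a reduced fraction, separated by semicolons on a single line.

No spouse, descendants, or parent survives, so the estate passes to Satoshi's siblings per stirpes.
Half-blood siblings count for one-half the weight of whole-blood siblings at the initial division.
Dividing 1 in proportion to weights (total weight 7/2): Yoshiko (weight 1) → 2/7; Isamu (weight 1) → 2/7; Daichi (weight 1/2) → 1/7; Kaede (weight 1) → 2/7.
Yoshiko is living and takes 2/7.
Isamu is living and takes 2/7.
Daichi predeceased; the 1/7 allotted to Daichi's branch passes to Daichi's issue by representation.
The 1/7 is divided into 3 equal shares of 1/21 among Kenji, Reiko, Mariko.
Kenji is living and takes 1/21.
Reiko is living and takes 1/21.
Mariko is living and takes 1/21.
Kaede is living and takes 2/7.

Isamu 2/7; Kaede 2/7; Kenji 1/21; Mariko 1/21; Reiko 1/21; Yoshiko 2/7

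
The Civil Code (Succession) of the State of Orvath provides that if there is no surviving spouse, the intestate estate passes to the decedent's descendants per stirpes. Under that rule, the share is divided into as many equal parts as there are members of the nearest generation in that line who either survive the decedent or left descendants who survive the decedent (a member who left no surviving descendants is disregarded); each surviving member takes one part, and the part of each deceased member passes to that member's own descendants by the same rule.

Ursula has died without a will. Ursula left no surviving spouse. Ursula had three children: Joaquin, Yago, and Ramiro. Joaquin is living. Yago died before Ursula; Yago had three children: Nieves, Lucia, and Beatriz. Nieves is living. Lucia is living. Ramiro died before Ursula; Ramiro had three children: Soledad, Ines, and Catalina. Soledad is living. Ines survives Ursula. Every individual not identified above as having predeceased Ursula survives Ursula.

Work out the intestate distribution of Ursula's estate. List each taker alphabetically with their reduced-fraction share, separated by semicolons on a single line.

There is no surviving spouse, so the entire estate passes to Ursula's descendants per stirpes.
The estate is divided into 3 equal shares of 1/3 among Joaquin, Yago, Ramiro.
Joaquin is living and takes 1/3.
Yago predeceased; the 1/3 allotted to Yago's branch passes to Yago's issue by representation.
The 1/3 is divided into 3 equal shares of 1/9 among Nieves, Lucia, Beatriz.
Nieves is living and takes 1/9.
Lucia is living and takes 1/9.
Beatriz is living and takes 1/9.
Ramiro predeceased; the 1/3 allotted to Ramiro's branch passes to Ramiro's issue by representation.
The 1/3 is divided into 3 equal shares of 1/9 among Soledad, Ines, Catalina.
Soledad is living and takes 1/9.
Ines is living and takes 1/9.
Catalina is living and takes 1/9.

Beatriz 1/9; Catalina 1/9; Ines 1/9; Joaquin 1/3; Lucia 1/9; Nieves 1/9; Soledad 1/9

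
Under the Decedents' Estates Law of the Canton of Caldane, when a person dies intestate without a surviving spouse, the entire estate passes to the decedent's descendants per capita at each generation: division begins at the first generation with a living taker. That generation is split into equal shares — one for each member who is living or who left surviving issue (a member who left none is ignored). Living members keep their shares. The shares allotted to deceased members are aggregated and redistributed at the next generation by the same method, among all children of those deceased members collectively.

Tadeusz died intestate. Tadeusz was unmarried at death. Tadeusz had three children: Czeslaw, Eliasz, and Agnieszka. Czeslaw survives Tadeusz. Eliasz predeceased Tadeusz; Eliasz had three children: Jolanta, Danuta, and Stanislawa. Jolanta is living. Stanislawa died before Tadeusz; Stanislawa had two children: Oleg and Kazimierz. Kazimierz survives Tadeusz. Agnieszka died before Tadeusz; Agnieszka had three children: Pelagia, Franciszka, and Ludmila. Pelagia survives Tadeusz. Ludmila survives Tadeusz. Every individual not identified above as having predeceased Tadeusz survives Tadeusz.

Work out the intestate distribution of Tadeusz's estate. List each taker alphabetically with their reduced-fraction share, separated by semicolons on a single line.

Czeslaw 1/3; Danuta 1/9; Franciszka 1/9; Jolanta 1/9; Kazimierz 1/18; Ludmila 1/9; Oleg 1/18; Pelagia 1/9

There is no surviving spouse, so the entire estate passes to Tadeusz's descendants per capita at each generation.
At generation 1 (Czeslaw, Eliasz, Agnieszka) there are 3 shares of (1)/3 = 1/3 each.
Living: Czeslaw — each takes 1/3.
Deceased: Eliasz and Agnieszka. Their combined 2/3 is pooled and carried to generation 2.
At generation 2 (Jolanta, Danuta, Stanislawa, Pelagia, Franciszka, Ludmila) there are 6 shares of (2/3)/6 = 1/9 each.
Living: Jolanta, Danuta, Pelagia, Franciszka, and Ludmila — each takes 1/9.
Deceased: Stanislawa. That 1/9 share is carried to generation 3.
At generation 3 (Oleg, Kazimierz) there are 2 shares of (1/9)/2 = 1/18 each.
Living: Oleg and Kazimierz — each takes 1/18.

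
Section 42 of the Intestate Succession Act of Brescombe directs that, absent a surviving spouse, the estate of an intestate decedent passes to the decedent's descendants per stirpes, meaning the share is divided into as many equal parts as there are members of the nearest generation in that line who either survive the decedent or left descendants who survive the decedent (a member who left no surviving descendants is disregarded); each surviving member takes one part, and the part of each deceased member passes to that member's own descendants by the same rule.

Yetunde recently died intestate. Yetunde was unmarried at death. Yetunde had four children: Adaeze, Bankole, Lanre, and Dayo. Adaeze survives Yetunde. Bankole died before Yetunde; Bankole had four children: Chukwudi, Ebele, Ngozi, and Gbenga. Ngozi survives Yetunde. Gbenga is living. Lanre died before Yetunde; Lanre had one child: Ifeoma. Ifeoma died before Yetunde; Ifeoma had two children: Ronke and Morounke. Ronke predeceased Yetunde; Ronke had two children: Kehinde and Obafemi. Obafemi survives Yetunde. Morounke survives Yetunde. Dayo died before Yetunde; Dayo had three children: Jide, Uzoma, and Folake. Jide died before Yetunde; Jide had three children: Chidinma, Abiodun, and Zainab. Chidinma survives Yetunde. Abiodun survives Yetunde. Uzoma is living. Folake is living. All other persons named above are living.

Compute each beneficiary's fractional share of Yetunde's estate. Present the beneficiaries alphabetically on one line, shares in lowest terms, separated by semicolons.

Abiodun 1/36; Adaeze 1/4; Chidinma 1/36; Chukwudi 1/16; Ebele 1/16; Folake 1/12; Gbenga 1/16; Kehinde 1/16; Morounke 1/8; Ngozi 1/16; Obafemi 1/16; Uzoma 1/12; Zainab 1/36

There is no surviving spouse, so the entire estate passes to Yetunde's descendants per stirpes.
The estate is divided into 4 equal shares of 1/4 among Adaeze, Bankole, Lanre, Dayo.
Adaeze is living and takes 1/4.
Bankole predeceased; the 1/4 allotted to Bankole's branch passes to Bankole's issue by representation.
The 1/4 is divided into 4 equal shares of 1/16 among Chukwudi, Ebele, Ngozi, Gbenga.
Chukwudi is living and takes 1/16.
Ebele is living and takes 1/16.
Ngozi is living and takes 1/16.
Gbenga is living and takes 1/16.
Lanre predeceased; the 1/4 allotted to Lanre's branch passes to Lanre's issue by representation.
Ifeoma's line is the sole branch at this level, so the full 1/4 passes to Ifeoma's issue by representation.
The 1/4 is divided into 2 equal shares of 1/8 among Ronke, Morounke.
Ronke predeceased; the 1/8 allotted to Ronke's branch passes to Ronke's issue by representation.
The 1/8 is divided into 2 equal shares of 1/16 among Kehinde, Obafemi.
Kehinde is living and takes 1/16.
Obafemi is living and takes 1/16.
Morounke is living and takes 1/8.
Dayo predeceased; the 1/4 allotted to Dayo's branch passes to Dayo's issue by representation.
The 1/4 is divided into 3 equal shares of 1/12 among Jide, Uzoma, Folake.
Jide predeceased; the 1/12 allotted to Jide's branch passes to Jide's issue by representation.
The 1/12 is divided into 3 equal shares of 1/36 among Chidinma, Abiodun, Zainab.
Chidinma is living and takes 1/36.
Abiodun is living and takes 1/36.
Zainab is living and takes 1/36.
Uzoma is living and takes 1/12.
Folake is living and takes 1/12.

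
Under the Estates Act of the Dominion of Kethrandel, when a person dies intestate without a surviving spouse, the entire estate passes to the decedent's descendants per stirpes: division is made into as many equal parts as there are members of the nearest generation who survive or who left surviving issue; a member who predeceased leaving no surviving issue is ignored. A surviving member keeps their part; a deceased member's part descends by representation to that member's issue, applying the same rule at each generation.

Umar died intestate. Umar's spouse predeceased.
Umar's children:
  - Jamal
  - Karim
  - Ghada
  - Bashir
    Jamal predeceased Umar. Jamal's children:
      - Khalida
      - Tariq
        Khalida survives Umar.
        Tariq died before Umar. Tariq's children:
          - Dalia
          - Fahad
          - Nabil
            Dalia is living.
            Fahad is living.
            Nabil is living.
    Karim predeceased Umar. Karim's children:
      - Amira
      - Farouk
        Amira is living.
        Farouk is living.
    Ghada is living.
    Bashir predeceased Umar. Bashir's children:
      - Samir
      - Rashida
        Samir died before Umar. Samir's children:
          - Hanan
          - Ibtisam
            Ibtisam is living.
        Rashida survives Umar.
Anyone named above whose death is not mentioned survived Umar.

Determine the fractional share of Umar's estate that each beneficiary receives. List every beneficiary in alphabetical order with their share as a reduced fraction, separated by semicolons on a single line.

There is no surviving spouse, so the entire estate passes to Umar's descendants per stirpes.
The estate is divided into 4 equal shares of 1/4 among Jamal, Karim, Ghada, Bashir.
Jamal predeceased; the 1/4 allotted to Jamal's branch passes to Jamal's issue by representation.
The 1/4 is divided into 2 equal shares of 1/8 among Khalida, Tariq.
Khalida is living and takes 1/8.
Tariq predeceased; the 1/8 allotted to Tariq's branch passes to Tariq's issue by representation.
The 1/8 is divided into 3 equal shares of 1/24 among Dalia, Fahad, Nabil.
Dalia is living and takes 1/24.
Fahad is living and takes 1/24.
Nabil is living and takes 1/24.
Karim predeceased; the 1/4 allotted to Karim's branch passes to Karim's issue by representation.
The 1/4 is divided into 2 equal shares of 1/8 among Amira, Farouk.
Amira is living and takes 1/8.
Farouk is living and takes 1/8.
Ghada is living and takes 1/4.
Bashir predeceased; the 1/4 allotted to Bashir's branch passes to Bashir's issue by representation.
The 1/4 is divided into 2 equal shares of 1/8 among Samir, Rashida.
Samir predeceased; the 1/8 allotted to Samir's branch passes to Samir's issue by representation.
The 1/8 is divided into 2 equal shares of 1/16 among Hanan, Ibtisam.
Hanan is living and takes 1/16.
Ibtisam is living and takes 1/16.
Rashida is living and takes 1/8.

Amira 1/8; Dalia 1/24; Fahad 1/24; Farouk 1/8; Ghada 1/4; Hanan 1/16; Ibtisam 1/16; Khalida 1/8; Nabil 1/24; Rashida 1/8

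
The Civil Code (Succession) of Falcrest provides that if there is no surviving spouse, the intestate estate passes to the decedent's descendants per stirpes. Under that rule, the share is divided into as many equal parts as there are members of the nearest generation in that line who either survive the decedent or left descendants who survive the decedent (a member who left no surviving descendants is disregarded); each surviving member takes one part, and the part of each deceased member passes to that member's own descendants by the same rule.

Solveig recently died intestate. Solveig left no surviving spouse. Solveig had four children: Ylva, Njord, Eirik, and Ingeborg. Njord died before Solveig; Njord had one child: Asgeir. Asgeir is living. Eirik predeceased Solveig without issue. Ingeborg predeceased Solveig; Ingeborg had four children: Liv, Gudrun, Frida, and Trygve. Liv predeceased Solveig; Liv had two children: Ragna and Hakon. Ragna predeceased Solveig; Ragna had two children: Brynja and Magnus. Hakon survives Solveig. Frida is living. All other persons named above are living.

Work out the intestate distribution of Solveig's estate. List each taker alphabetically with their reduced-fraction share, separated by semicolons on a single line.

Asgeir 1/3; Brynja 1/48; Frida 1/12; Gudrun 1/12; Hakon 1/24; Magnus 1/48; Trygve 1/12; Ylva 1/3

There is no surviving spouse, so the entire estate passes to Solveig's descendants per stirpes.
Eirik left no surviving issue, so that branch lapses and is disregarded.
The estate is divided into 3 equal shares of 1/3 among Ylva, Njord, Ingeborg.
Ylva is living and takes 1/3.
Njord predeceased; the 1/3 allotted to Njord's branch passes to Njord's issue by representation.
Asgeir is the sole taker at this level and receives the full 1/3.
Ingeborg predeceased; the 1/3 allotted to Ingeborg's branch passes to Ingeborg's issue by representation.
The 1/3 is divided into 4 equal shares of 1/12 among Liv, Gudrun, Frida, Trygve.
Liv predeceased; the 1/12 allotted to Liv's branch passes to Liv's issue by representation.
The 1/12 is divided into 2 equal shares of 1/24 among Ragna, Hakon.
Ragna predeceased; the 1/24 allotted to Ragna's branch passes to Ragna's issue by representation.
The 1/24 is divided into 2 equal shares of 1/48 among Brynja, Magnus.
Brynja is living and takes 1/48.
Magnus is living and takes 1/48.
Hakon is living and takes 1/24.
Gudrun is living and takes 1/12.
Frida is living and takes 1/12.
Trygve is living and takes 1/12.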